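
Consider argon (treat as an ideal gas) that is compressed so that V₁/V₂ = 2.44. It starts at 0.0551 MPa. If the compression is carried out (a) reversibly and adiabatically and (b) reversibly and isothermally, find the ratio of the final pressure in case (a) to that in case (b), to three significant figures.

For a monatomic ideal gas γ = 5/3.
Isothermal: P_b = P₁(V₁/V₂) = 0.0551×2.44.
Adiabatic: P_a = P₁(V₁/V₂)^γ = 0.0551×2.44^(5/3).
P_a/P_b = (V₁/V₂)^(γ−1) = 2.44^(2/3) = 1.812.

P_adiabatic / P_isothermal ≈ 1.81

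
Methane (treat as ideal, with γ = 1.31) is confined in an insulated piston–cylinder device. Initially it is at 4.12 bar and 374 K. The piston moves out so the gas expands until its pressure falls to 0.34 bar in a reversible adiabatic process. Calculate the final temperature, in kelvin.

T₂ ≈ 207 K

Along an adiabat T P^((1−γ)/γ) is constant, so T₂ = T₁ (P₂/P₁)^((γ−1)/γ).
T₂ = 374 × (0.34/4.12)^(0.237) = 207.2 K.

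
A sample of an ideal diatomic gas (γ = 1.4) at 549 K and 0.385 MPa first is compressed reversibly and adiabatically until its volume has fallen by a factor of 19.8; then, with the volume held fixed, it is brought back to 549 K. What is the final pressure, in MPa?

Adiabatic step (PV^γ = const): P₂ = 0.385×19.8^(1.4) = 25.16 MPa; T₂ = 549×19.8^(0.4) = 1812 K.
Isochoric: P₃ = P₂(T₃/T₂) = 25.16 × (549/1812) = 7.623 MPa.

P₃ ≈ 7.62 MPa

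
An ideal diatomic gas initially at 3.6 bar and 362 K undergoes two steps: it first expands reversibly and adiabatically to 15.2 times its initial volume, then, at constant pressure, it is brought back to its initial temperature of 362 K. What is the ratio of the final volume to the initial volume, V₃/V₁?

V₃/V₁ ≈ 45.1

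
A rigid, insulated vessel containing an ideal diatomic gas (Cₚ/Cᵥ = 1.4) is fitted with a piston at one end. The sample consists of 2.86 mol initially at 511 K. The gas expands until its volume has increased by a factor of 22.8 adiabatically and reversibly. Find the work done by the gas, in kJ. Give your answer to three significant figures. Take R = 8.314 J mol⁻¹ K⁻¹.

W ≈ 21.7 kJ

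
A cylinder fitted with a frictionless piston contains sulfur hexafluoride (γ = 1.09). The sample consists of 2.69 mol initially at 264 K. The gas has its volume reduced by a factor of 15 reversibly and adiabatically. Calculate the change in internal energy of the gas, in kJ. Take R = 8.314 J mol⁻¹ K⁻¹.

ΔU ≈ 18.1 kJ

Adiabatic: T₁V₁^(γ−1) = T₂V₂^(γ−1) ⇒ T₂ = T₁ (V₁/V₂)^(γ−1).
T₂ = 264 × 15^(0.09) = 336.9 K.
Q = 0, so ΔU = W_on_gas = nCᵥΔT with Cᵥ = R/(γ−1) = 92.38 J/(mol·K).
ΔU = 2.69 × 92.38 × (336.9 − 264) = 18110 J.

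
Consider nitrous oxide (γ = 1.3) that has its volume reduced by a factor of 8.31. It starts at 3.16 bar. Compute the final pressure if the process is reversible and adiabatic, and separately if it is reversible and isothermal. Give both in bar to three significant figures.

Isothermal: P₂ = P₁(V₁/V₂) = 3.16×8.31 = 26.26 bar.
Adiabatic: P₂ = P₁(V₁/V₂)^γ = 3.16×8.31^(1.3) = 49.56 bar.

adiabatic: 49.6 bar; isothermal: 26.3 bar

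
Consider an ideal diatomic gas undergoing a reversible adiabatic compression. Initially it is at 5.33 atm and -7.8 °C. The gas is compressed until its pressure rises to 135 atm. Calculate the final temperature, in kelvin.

Adiabatic: T₂/T₁ = (P₂/P₁)^((γ−1)/γ).
For a diatomic ideal gas γ = 7/5, so (γ−1)/γ = 2/7.
T₁ = -7.8 °C = 265.3 K.
T₂ = 265.3 × (135/5.33)^(2/7) = 668.1 K.

T₂ ≈ 668 K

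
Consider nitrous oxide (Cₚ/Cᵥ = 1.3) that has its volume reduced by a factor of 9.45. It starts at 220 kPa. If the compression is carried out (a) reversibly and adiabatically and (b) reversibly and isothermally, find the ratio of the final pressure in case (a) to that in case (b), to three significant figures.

Isothermal: P_b = P₁(V₁/V₂) = 220×9.45.
Adiabatic: P_a = P₁(V₁/V₂)^γ = 220×9.45^(1.3).
P_a/P_b = (V₁/V₂)^(γ−1) = 9.45^(0.3) = 1.962.

P_adiabatic / P_isothermal ≈ 1.96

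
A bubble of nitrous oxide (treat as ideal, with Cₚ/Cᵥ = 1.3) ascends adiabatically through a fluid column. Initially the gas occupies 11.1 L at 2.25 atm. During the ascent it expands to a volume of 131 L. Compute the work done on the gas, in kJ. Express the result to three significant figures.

P₂ = P₁(V₁/V₂)^γ = 2.25×(11.1/131)^(1.3) = 0.09092 atm.
For a reversible adiabat, W_by_gas = (P₁V₁ − P₂V₂)/(γ−1).
W_by = (228000×0.0111 − 9212×0.131) / (0.3) = 4413 J.
W_on_gas = −W_by = -4413 J.

W ≈ -4.41 kJ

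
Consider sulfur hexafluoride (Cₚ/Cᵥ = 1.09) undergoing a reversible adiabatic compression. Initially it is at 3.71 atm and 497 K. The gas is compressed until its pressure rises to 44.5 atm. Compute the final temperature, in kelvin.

Adiabatic: T₂/T₁ = (P₂/P₁)^((γ−1)/γ).
T₂ = 497 × (44.5/3.71)^(0.0826) = 610.2 K.

T₂ ≈ 610 K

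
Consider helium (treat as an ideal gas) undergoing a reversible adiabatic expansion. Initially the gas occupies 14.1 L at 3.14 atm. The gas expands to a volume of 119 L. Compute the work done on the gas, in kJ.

γ = 5/3 for a monatomic ideal gas.
P₂ = P₁(V₁/V₂)^γ = 3.14×(14.1/119)^(5/3) = 0.08975 atm.
For a reversible adiabat, W_by_gas = (P₁V₁ − P₂V₂)/(γ−1).
W_by = (318200×0.0141 − 9094×0.119) / (2/3) = 5106 J.
W_on_gas = −W_by = -5106 J.

W ≈ -5.11 kJ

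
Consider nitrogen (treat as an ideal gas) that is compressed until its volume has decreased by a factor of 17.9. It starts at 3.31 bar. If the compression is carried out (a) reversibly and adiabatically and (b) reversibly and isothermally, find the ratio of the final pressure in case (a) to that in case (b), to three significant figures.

For a diatomic ideal gas γ = 7/5.
Isothermal: P_b = P₁(V₁/V₂) = 3.31×17.9.
Adiabatic: P_a = P₁(V₁/V₂)^γ = 3.31×17.9^(7/5).
P_a/P_b = (V₁/V₂)^(γ−1) = 17.9^(2/5) = 3.171.

P_adiabatic / P_isothermal ≈ 3.17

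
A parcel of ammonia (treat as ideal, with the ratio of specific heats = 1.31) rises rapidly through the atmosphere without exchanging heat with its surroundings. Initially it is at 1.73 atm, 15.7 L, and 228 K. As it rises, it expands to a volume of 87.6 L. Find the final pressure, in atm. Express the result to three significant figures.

Adiabatic: P₁V₁^γ = P₂V₂^γ ⇒ P₂ = P₁ (V₁/V₂)^γ.
P₂ = 1.73 × (15.7/87.6)^(1.31) = 0.182 atm.

P₂ ≈ 0.182 atm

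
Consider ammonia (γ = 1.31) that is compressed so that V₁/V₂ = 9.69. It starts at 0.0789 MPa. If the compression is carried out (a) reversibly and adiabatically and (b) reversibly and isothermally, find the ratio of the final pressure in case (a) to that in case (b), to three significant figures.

P_adiabatic / P_isothermal ≈ 2.02

Isothermal: P_b = P₁(V₁/V₂) = 0.0789×9.69.
Adiabatic: P_a = P₁(V₁/V₂)^γ = 0.0789×9.69^(1.31).
P_a/P_b = (V₁/V₂)^(γ−1) = 9.69^(0.31) = 2.022.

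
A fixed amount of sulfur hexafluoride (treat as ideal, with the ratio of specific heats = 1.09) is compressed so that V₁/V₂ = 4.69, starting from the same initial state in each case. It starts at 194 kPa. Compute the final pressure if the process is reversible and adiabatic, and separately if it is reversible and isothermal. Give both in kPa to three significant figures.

adiabatic: 1050 kPa; isothermal: 910 kPa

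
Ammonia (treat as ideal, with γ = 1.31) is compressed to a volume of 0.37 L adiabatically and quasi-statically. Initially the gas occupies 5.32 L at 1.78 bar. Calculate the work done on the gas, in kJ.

W ≈ 3.93 kJ

P₂ = P₁(V₁/V₂)^γ = 1.78×(5.32/0.37)^(1.31) = 58.48 bar.
For a reversible adiabat, W_by_gas = (P₁V₁ − P₂V₂)/(γ−1).
W_by = (178000×0.00532 − 5.848×10^6×0.00037) / (0.31) = -3925 J.
W_on_gas = −W_by = 3925 J.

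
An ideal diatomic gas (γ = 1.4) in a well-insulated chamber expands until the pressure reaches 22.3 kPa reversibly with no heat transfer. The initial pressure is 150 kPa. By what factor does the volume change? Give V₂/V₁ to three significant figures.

V₂/V₁ ≈ 3.90

From PV^γ = const, V₂/V₁ = (P₁/P₂)^(1/γ).
V₂/V₁ = (150/22.3)^(0.714) = 3.902.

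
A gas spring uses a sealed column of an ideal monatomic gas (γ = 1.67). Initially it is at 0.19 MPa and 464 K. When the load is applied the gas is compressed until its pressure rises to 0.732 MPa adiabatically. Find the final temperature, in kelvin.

Along an adiabat T P^((1−γ)/γ) is constant, so T₂ = T₁ (P₂/P₁)^((γ−1)/γ).
T₂ = 464 × (0.732/0.19)^(0.401) = 797.1 K.

T₂ ≈ 797 K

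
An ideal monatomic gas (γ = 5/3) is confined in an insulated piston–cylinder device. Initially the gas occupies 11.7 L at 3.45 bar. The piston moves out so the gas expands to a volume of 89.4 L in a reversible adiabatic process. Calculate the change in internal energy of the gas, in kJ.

P₂ = P₁(V₁/V₂)^γ = 3.45×(11.7/89.4)^(5/3) = 0.1164 bar.
For a reversible adiabat, W_by_gas = (P₁V₁ − P₂V₂)/(γ−1).
W_by = (345000×0.0117 − 11640×0.0894) / (2/3) = 4494 J.
Q = 0 ⇒ ΔU = −W_by = -4494 J.

ΔU ≈ -4.49 kJ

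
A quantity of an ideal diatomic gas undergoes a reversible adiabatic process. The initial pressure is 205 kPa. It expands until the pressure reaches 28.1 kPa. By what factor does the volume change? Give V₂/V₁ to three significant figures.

V₂/V₁ ≈ 4.13

From PV^γ = const, V₂/V₁ = (P₁/P₂)^(1/γ).
For a diatomic ideal gas γ = 7/5.
V₂/V₁ = (205/28.1)^(5/7) = 4.135.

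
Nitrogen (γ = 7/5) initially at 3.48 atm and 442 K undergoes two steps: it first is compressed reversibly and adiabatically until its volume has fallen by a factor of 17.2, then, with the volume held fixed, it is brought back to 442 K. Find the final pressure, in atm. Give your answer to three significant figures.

P₃ ≈ 59.9 atm

Adiabatic step (PV^γ = const): P₂ = 3.48×17.2^(7/5) = 186.8 atm; T₂ = 442×17.2^(2/5) = 1379 K.
Isochoric: P₃ = P₂(T₃/T₂) = 186.8 × (442/1379) = 59.86 atm.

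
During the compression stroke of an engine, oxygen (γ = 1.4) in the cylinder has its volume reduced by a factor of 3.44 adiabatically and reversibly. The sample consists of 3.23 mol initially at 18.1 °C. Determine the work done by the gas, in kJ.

For a reversible adiabat TV^(γ−1) is constant, so T₂ = T₁ (V₁/V₂)^(γ−1).
T₁ = 18.1 °C = 291.2 K.
T₂ = 291.2 × 3.44^(0.4) = 477.4 K.
Q = 0, so ΔU = W_on_gas = nCᵥΔT with Cᵥ = R/(γ−1) = 20.79 J/(mol·K).
ΔU = 3.23 × 20.79 × (477.4 − 291.2) = 12500 J.
Work done by the gas = −ΔU = -12500 J.

W ≈ -12.5 kJ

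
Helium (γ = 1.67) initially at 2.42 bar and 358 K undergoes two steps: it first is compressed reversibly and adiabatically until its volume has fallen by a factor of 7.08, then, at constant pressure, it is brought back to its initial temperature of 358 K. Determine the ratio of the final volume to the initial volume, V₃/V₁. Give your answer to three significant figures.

V₃/V₁ ≈ 0.0381

Adiabatic step: V₂/V₁ = 0.1412; T₂ = T₁·7.08^(0.67) = 1329 K.
Isobaric step: V₃/V₂ = T₃/T₂ = 358/1329.
V₃/V₁ = (V₂/V₁)(V₃/V₂) = 0.1412 × (358/1329) = 0.03806.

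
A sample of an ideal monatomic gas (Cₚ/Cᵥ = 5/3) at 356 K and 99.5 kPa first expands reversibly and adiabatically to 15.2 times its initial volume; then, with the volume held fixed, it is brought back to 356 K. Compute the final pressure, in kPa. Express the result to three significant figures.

Adiabatic step (PV^γ = const): P₂ = 99.5×(1/15.2)^(5/3) = 1.067 kPa; T₂ = 356×(1/15.2)^(2/3) = 58.02 K.
Isochoric: P₃ = P₂(T₃/T₂) = 1.067 × (356/58.02) = 6.546 kPa.

P₃ ≈ 6.55 kPa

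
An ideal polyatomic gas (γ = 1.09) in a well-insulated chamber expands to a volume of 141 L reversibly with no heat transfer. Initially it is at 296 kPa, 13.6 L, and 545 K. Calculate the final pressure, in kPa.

P₂ ≈ 23.1 kPa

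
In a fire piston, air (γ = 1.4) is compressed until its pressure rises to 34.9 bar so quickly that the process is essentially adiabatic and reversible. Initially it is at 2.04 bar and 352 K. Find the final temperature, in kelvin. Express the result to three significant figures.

Along an adiabat T P^((1−γ)/γ) is constant, so T₂ = T₁ (P₂/P₁)^((γ−1)/γ).
T₂ = 352 × (34.9/2.04)^(0.286) = 792.3 K.

T₂ ≈ 792 K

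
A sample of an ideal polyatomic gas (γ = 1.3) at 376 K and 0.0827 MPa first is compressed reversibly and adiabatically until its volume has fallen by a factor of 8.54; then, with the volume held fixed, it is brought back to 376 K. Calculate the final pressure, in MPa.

Adiabatic step (PV^γ = const): P₂ = 0.0827×8.54^(1.3) = 1.344 MPa; T₂ = 376×8.54^(0.3) = 715.5 K.
Isochoric: P₃ = P₂(T₃/T₂) = 1.344 × (376/715.5) = 0.7063 MPa.

P₃ ≈ 0.706 MPa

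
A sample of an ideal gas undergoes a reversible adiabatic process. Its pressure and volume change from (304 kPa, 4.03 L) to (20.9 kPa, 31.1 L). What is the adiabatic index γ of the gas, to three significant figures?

PV^γ = const ⇒ γ = ln(P₂/P₁) / ln(V₁/V₂).
γ = ln(20.9/304) / ln(4.03/31.1) = 1.31.

γ ≈ 1.31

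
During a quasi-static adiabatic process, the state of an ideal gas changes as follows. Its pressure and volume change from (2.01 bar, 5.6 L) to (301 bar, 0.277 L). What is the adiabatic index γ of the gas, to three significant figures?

γ ≈ 1.67

PV^γ = const ⇒ γ = ln(P₂/P₁) / ln(V₁/V₂).
γ = ln(301/2.01) / ln(5.6/0.277) = 1.666.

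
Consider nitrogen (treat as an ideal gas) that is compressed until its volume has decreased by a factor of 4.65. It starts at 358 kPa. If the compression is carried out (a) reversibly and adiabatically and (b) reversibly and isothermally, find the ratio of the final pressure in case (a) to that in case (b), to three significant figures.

For a diatomic ideal gas γ = 7/5.
Isothermal: P_b = P₁(V₁/V₂) = 358×4.65.
Adiabatic: P_a = P₁(V₁/V₂)^γ = 358×4.65^(7/5).
P_a/P_b = (V₁/V₂)^(γ−1) = 4.65^(2/5) = 1.849.

P_adiabatic / P_isothermal ≈ 1.85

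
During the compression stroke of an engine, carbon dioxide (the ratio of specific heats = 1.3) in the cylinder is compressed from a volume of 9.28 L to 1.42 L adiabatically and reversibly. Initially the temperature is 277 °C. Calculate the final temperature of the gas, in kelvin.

T₂ ≈ 966 K

For a reversible adiabat TV^(γ−1) is constant, so T₂ = T₁ (V₁/V₂)^(γ−1).
T₁ = 277 °C = 550.1 K.
T₂ = 550.1 × (9.28/1.42)^(0.3) = 966.2 K.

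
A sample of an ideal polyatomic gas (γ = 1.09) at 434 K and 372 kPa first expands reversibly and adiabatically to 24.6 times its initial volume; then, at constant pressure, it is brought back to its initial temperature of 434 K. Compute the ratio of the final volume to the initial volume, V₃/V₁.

Adiabatic step: V₂/V₁ = 24.6; T₂ = T₁·(1/24.6)^(0.09) = 325.3 K.
Isobaric step: V₃/V₂ = T₃/T₂ = 434/325.3.
V₃/V₁ = (V₂/V₁)(V₃/V₂) = 24.6 × (434/325.3) = 32.82.

V₃/V₁ ≈ 32.8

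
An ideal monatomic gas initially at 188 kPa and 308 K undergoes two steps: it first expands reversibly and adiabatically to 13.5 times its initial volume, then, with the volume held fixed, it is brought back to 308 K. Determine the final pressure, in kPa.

For a monatomic ideal gas γ = 5/3.
Adiabatic step (PV^γ = const): P₂ = 188×(1/13.5)^(5/3) = 2.456 kPa; T₂ = 308×(1/13.5)^(2/3) = 54.32 K.
Isochoric: P₃ = P₂(T₃/T₂) = 2.456 × (308/54.32) = 13.93 kPa.

P₃ ≈ 13.9 kPa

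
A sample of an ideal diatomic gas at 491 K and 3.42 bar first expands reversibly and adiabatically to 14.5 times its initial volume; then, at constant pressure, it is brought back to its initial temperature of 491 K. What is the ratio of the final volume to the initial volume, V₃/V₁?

V₃/V₁ ≈ 42.3

For a diatomic ideal gas γ = 7/5.
Adiabatic step: V₂/V₁ = 14.5; T₂ = T₁·(1/14.5)^(2/5) = 168.5 K.
Isobaric step: V₃/V₂ = T₃/T₂ = 491/168.5.
V₃/V₁ = (V₂/V₁)(V₃/V₂) = 14.5 × (491/168.5) = 42.26.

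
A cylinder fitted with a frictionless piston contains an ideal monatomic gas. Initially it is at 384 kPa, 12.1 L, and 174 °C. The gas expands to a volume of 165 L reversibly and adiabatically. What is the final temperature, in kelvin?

For a reversible adiabat TV^(γ−1) is constant, so T₂ = T₁ (V₁/V₂)^(γ−1).
γ = 5/3 for a monatomic ideal gas.
T₁ = 174 °C = 447.1 K.
T₂ = 447.1 × (12.1/165)^(2/3) = 78.34 K.

T₂ ≈ 78.3 K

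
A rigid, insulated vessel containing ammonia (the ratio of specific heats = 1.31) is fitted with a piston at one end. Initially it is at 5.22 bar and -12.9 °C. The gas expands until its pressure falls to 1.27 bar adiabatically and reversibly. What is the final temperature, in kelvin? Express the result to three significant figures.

Along an adiabat T P^((1−γ)/γ) is constant, so T₂ = T₁ (P₂/P₁)^((γ−1)/γ).
T₁ = -12.9 °C = 260.2 K.
T₂ = 260.2 × (1.27/5.22)^(0.237) = 186.3 K.

T₂ ≈ 186 K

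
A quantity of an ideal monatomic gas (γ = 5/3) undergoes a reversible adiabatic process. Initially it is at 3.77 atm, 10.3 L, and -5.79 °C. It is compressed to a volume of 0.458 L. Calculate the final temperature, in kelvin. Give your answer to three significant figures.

T₂ ≈ 2130 K

Adiabatic: T₁V₁^(γ−1) = T₂V₂^(γ−1) ⇒ T₂ = T₁ (V₁/V₂)^(γ−1).
T₁ = -5.79 °C = 267.4 K.
T₂ = 267.4 × (10.3/0.458)^(2/3) = 2130 K.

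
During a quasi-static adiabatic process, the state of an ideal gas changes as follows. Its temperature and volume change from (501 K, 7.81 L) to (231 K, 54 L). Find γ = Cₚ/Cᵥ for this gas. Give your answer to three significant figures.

γ ≈ 1.40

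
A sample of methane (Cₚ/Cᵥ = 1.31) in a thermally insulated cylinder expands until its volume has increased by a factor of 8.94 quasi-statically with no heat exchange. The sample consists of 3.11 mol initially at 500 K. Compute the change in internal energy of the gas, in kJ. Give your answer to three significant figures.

ΔU ≈ -20.6 kJ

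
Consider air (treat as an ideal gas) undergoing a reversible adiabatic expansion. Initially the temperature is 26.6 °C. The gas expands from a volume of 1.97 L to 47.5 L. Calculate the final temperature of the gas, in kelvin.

For a reversible adiabat TV^(γ−1) is constant, so T₂ = T₁ (V₁/V₂)^(γ−1).
For a diatomic ideal gas γ = 7/5, so γ−1 = 2/5.
T₁ = 26.6 °C = 299.8 K.
T₂ = 299.8 × (1.97/47.5)^(2/5) = 83.92 K.

T₂ ≈ 83.9 K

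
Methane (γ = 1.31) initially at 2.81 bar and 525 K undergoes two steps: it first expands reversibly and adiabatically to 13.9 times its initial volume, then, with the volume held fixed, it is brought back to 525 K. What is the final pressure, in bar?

P₃ ≈ 0.202 bar

Adiabatic step (PV^γ = const): P₂ = 2.81×(1/13.9)^(1.31) = 0.0894 bar; T₂ = 525×(1/13.9)^(0.31) = 232.2 K.
Isochoric: P₃ = P₂(T₃/T₂) = 0.0894 × (525/232.2) = 0.2022 bar.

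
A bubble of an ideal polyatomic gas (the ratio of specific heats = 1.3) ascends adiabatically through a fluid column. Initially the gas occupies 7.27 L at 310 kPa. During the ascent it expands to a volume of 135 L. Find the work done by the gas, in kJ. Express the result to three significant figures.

P₂ = P₁(V₁/V₂)^γ = 310×(7.27/135)^(1.3) = 6.949 kPa.
For a reversible adiabat, W_by_gas = (P₁V₁ − P₂V₂)/(γ−1).
W_by = (310000×0.00727 − 6949×0.135) / (0.3) = 4385 J.

W ≈ 4.39 kJ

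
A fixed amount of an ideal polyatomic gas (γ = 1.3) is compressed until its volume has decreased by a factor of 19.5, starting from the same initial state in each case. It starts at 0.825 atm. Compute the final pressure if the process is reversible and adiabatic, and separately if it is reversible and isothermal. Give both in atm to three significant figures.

adiabatic: 39.2 atm; isothermal: 16.1 atm

Isothermal: P₂ = P₁(V₁/V₂) = 0.825×19.5 = 16.09 atm.
Adiabatic: P₂ = P₁(V₁/V₂)^γ = 0.825×19.5^(1.3) = 39.22 atm.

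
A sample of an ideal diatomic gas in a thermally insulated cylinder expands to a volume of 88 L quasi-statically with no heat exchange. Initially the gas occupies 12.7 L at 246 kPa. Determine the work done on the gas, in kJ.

γ = 7/5 for a diatomic ideal gas.
P₂ = P₁(V₁/V₂)^γ = 246×(12.7/88)^(7/5) = 16.37 kPa.
For a reversible adiabat, W_by_gas = (P₁V₁ − P₂V₂)/(γ−1).
W_by = (246000×0.0127 − 16370×0.088) / (2/5) = 4210 J.
W_on_gas = −W_by = -4210 J.

W ≈ -4.21 kJ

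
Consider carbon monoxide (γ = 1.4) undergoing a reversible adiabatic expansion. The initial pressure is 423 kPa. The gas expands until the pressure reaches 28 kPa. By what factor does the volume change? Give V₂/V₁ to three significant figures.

From PV^γ = const, V₂/V₁ = (P₁/P₂)^(1/γ).
V₂/V₁ = (423/28)^(0.714) = 6.955.

V₂/V₁ ≈ 6.95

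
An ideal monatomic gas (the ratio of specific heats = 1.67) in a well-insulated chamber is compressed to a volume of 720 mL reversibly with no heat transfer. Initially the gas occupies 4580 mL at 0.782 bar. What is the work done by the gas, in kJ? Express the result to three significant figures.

P₂ = P₁(V₁/V₂)^γ = 0.782×(4580/720)^(1.67) = 17.18 bar.
For a reversible adiabat, W_by_gas = (P₁V₁ − P₂V₂)/(γ−1).
W_by = (78200×0.00458 − 1.718×10^6×0.00072) / (0.67) = -1312 J.

W ≈ -1.31 kJ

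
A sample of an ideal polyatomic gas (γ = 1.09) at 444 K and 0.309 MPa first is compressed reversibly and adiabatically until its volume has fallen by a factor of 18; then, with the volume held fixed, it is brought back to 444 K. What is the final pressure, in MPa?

Adiabatic step (PV^γ = const): P₂ = 0.309×18^(1.09) = 7.214 MPa; T₂ = 444×18^(0.09) = 575.9 K.
Isochoric: P₃ = P₂(T₃/T₂) = 7.214 × (444/575.9) = 5.562 MPa.

P₃ ≈ 5.56 MPa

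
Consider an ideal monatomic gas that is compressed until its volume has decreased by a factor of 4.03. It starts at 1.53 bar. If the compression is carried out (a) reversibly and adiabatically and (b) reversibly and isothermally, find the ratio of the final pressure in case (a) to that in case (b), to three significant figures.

For a monatomic ideal gas γ = 5/3.
Isothermal: P_b = P₁(V₁/V₂) = 1.53×4.03.
Adiabatic: P_a = P₁(V₁/V₂)^γ = 1.53×4.03^(5/3).
P_a/P_b = (V₁/V₂)^(γ−1) = 4.03^(2/3) = 2.532.

P_adiabatic / P_isothermal ≈ 2.53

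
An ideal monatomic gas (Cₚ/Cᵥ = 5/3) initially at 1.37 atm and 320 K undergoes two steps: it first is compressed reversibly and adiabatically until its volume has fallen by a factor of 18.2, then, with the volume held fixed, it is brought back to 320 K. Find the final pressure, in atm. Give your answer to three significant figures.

P₃ ≈ 24.9 atm

Adiabatic step (PV^γ = const): P₂ = 1.37×18.2^(5/3) = 172.5 atm; T₂ = 320×18.2^(2/3) = 2214 K.
Isochoric: P₃ = P₂(T₃/T₂) = 172.5 × (320/2214) = 24.93 atm.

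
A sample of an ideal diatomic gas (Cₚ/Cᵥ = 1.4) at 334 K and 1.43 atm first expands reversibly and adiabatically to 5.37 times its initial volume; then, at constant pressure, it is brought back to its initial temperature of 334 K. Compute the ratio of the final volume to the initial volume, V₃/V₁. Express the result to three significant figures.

Adiabatic step: V₂/V₁ = 5.37; T₂ = T₁·(1/5.37)^(0.4) = 170.5 K.
Isobaric step: V₃/V₂ = T₃/T₂ = 334/170.5.
V₃/V₁ = (V₂/V₁)(V₃/V₂) = 5.37 × (334/170.5) = 10.52.

V₃/V₁ ≈ 10.5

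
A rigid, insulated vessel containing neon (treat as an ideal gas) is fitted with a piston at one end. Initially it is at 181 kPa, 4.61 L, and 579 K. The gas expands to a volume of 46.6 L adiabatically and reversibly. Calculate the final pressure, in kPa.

Adiabatic: P₁V₁^γ = P₂V₂^γ ⇒ P₂ = P₁ (V₁/V₂)^γ.
γ = 5/3 for a monatomic ideal gas.
P₂ = 181 × (4.61/46.6)^(5/3) = 3.83 kPa.

P₂ ≈ 3.83 kPa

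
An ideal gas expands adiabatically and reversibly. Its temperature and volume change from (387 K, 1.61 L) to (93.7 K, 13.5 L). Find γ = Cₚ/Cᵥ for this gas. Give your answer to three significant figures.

γ ≈ 1.67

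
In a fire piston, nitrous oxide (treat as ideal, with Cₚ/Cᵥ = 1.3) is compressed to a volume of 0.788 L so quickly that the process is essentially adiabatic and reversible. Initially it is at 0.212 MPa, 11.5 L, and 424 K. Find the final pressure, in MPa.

P₂ ≈ 6.91 MPa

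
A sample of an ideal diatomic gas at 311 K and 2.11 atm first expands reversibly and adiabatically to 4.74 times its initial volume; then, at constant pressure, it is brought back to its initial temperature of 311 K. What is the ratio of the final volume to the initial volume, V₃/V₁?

V₃/V₁ ≈ 8.83

For a diatomic ideal gas γ = 7/5.
Adiabatic step: V₂/V₁ = 4.74; T₂ = T₁·(1/4.74)^(2/5) = 166.9 K.
Isobaric step: V₃/V₂ = T₃/T₂ = 311/166.9.
V₃/V₁ = (V₂/V₁)(V₃/V₂) = 4.74 × (311/166.9) = 8.833.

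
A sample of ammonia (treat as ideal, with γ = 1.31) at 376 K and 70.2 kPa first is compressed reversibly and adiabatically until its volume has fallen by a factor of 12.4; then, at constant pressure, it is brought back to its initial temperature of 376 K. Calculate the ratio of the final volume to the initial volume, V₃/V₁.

V₃/V₁ ≈ 0.0370

Adiabatic step: V₂/V₁ = 0.08065; T₂ = T₁·12.4^(0.31) = 820.6 K.
Isobaric step: V₃/V₂ = T₃/T₂ = 376/820.6.
V₃/V₁ = (V₂/V₁)(V₃/V₂) = 0.08065 × (376/820.6) = 0.03695.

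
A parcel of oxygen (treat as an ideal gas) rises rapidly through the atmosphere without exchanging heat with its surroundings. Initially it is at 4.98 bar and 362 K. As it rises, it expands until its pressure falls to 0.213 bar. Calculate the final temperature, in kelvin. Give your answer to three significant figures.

Along an adiabat T P^((1−γ)/γ) is constant, so T₂ = T₁ (P₂/P₁)^((γ−1)/γ).
For a diatomic ideal gas γ = 7/5, so (γ−1)/γ = 2/7.
T₂ = 362 × (0.213/4.98)^(2/7) = 147.1 K.

T₂ ≈ 147 K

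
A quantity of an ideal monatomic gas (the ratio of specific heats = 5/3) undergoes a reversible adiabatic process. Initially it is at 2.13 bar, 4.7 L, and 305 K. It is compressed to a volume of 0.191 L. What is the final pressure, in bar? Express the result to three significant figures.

Since PV^γ is constant along a reversible adiabat, P₂ = P₁ (V₁/V₂)^γ.
P₂ = 2.13 × (4.7/0.191)^(5/3) = 443.4 bar.

P₂ ≈ 443 bar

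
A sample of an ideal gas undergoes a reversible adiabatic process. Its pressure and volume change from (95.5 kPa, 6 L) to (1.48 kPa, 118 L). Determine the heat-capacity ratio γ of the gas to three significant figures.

γ ≈ 1.40

PV^γ = const ⇒ γ = ln(P₂/P₁) / ln(V₁/V₂).
γ = ln(1.48/95.5) / ln(6/118) = 1.399.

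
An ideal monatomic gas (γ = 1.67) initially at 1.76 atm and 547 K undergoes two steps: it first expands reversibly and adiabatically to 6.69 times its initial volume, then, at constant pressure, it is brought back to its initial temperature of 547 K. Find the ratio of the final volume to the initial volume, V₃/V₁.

V₃/V₁ ≈ 23.9

Adiabatic step: V₂/V₁ = 6.69; T₂ = T₁·(1/6.69)^(0.67) = 153.1 K.
Isobaric step: V₃/V₂ = T₃/T₂ = 547/153.1.
V₃/V₁ = (V₂/V₁)(V₃/V₂) = 6.69 × (547/153.1) = 23.9.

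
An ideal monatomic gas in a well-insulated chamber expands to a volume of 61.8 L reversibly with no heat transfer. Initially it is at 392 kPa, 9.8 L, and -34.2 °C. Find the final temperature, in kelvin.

For a reversible adiabat TV^(γ−1) is constant, so T₂ = T₁ (V₁/V₂)^(γ−1).
γ = 5/3 for a monatomic ideal gas.
T₁ = -34.2 °C = 238.9 K.
T₂ = 238.9 × (9.8/61.8)^(2/3) = 70.01 K.

T₂ ≈ 70.0 K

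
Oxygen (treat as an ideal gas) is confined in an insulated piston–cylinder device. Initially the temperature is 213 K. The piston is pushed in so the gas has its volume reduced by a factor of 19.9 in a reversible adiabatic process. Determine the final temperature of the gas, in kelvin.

T₂ ≈ 705 K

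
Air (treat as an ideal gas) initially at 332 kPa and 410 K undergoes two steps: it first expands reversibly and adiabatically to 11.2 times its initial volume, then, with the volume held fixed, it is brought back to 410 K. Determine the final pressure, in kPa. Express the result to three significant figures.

For a diatomic ideal gas γ = 7/5.
Adiabatic step (PV^γ = const): P₂ = 332×(1/11.2)^(7/5) = 11.28 kPa; T₂ = 410×(1/11.2)^(2/5) = 156 K.
Isochoric: P₃ = P₂(T₃/T₂) = 11.28 × (410/156) = 29.64 kPa.

P₃ ≈ 29.6 kPa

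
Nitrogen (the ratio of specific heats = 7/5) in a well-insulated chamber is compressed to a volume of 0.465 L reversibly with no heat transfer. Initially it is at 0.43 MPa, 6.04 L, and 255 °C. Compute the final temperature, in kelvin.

Adiabatic: T₁V₁^(γ−1) = T₂V₂^(γ−1) ⇒ T₂ = T₁ (V₁/V₂)^(γ−1).
T₁ = 255 °C = 528.1 K.
T₂ = 528.1 × (6.04/0.465)^(2/5) = 1473 K.

T₂ ≈ 1470 K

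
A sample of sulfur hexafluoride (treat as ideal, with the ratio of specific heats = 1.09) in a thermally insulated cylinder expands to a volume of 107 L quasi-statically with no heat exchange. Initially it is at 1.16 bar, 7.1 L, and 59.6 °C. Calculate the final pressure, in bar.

Since PV^γ is constant along a reversible adiabat, P₂ = P₁ (V₁/V₂)^γ.
P₂ = 1.16 × (7.1/107)^(1.09) = 0.0603 bar.

P₂ ≈ 0.0603 bar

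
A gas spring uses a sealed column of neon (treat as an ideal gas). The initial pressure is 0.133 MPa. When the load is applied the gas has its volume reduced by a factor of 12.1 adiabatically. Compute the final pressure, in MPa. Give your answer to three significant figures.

P₂ ≈ 8.48 MPa

Since PV^γ is constant along a reversible adiabat, P₂ = P₁ (V₁/V₂)^γ.
For a monatomic ideal gas γ = 5/3.
P₂ = 0.133 × 12.1^(5/3) = 8.482 MPa.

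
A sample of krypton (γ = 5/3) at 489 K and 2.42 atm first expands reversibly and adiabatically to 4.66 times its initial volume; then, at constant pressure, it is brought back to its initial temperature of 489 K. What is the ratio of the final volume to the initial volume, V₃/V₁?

V₃/V₁ ≈ 13.0

Adiabatic step: V₂/V₁ = 4.66; T₂ = T₁·(1/4.66)^(2/3) = 175.3 K.
Isobaric step: V₃/V₂ = T₃/T₂ = 489/175.3.
V₃/V₁ = (V₂/V₁)(V₃/V₂) = 4.66 × (489/175.3) = 13.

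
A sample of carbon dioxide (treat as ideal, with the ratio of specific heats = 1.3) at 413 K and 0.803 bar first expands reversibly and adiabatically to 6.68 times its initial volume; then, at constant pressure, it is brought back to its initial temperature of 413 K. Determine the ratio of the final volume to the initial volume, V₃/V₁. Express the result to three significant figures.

Adiabatic step: V₂/V₁ = 6.68; T₂ = T₁·(1/6.68)^(0.3) = 233.6 K.
Isobaric step: V₃/V₂ = T₃/T₂ = 413/233.6.
V₃/V₁ = (V₂/V₁)(V₃/V₂) = 6.68 × (413/233.6) = 11.81.

V₃/V₁ ≈ 11.8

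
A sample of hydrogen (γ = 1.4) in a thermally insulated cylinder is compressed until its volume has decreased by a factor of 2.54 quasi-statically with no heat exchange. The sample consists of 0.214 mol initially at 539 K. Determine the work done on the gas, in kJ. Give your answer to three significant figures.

W ≈ 1.08 kJ

For a reversible adiabat TV^(γ−1) is constant, so T₂ = T₁ (V₁/V₂)^(γ−1).
T₂ = 539 × 2.54^(0.4) = 782.6 K.
Q = 0, so ΔU = W_on_gas = nCᵥΔT with Cᵥ = R/(γ−1) = 20.79 J/(mol·K).
ΔU = 0.214 × 20.79 × (782.6 − 539) = 1083 J.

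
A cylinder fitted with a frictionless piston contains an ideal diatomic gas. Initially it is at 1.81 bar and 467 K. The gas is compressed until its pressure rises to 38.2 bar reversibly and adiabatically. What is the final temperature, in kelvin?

T₂ ≈ 1120 K

Adiabatic: T₂/T₁ = (P₂/P₁)^((γ−1)/γ).
For a diatomic ideal gas γ = 7/5, so (γ−1)/γ = 2/7.
T₂ = 467 × (38.2/1.81)^(2/7) = 1116 K.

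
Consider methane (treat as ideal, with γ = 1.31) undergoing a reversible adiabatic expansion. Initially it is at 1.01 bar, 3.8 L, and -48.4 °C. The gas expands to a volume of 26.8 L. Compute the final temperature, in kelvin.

T₂ ≈ 123 K

For a reversible adiabat TV^(γ−1) is constant, so T₂ = T₁ (V₁/V₂)^(γ−1).
T₁ = -48.4 °C = 224.7 K.
T₂ = 224.7 × (3.8/26.8)^(0.31) = 122.7 K.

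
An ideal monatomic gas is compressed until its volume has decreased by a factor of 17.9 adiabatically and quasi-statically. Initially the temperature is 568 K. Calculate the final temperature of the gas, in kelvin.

Adiabatic: T₁V₁^(γ−1) = T₂V₂^(γ−1) ⇒ T₂ = T₁ (V₁/V₂)^(γ−1).
For a monatomic ideal gas γ = 5/3, so γ−1 = 2/3.
T₂ = 568 × 17.9^(2/3) = 3887 K.

T₂ ≈ 3890 K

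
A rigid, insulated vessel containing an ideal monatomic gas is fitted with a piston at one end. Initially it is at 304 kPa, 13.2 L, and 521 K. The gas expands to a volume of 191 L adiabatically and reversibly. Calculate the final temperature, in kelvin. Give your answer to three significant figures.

T₂ ≈ 87.7 K

For a reversible adiabat TV^(γ−1) is constant, so T₂ = T₁ (V₁/V₂)^(γ−1).
γ = 5/3 for a monatomic ideal gas.
T₂ = 521 × (13.2/191)^(2/3) = 87.74 K.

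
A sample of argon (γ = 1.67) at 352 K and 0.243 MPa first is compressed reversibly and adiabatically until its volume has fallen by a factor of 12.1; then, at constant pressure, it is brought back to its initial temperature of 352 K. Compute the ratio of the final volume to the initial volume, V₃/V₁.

V₃/V₁ ≈ 0.0156

Adiabatic step: V₂/V₁ = 0.08264; T₂ = T₁·12.1^(0.67) = 1871 K.
Isobaric step: V₃/V₂ = T₃/T₂ = 352/1871.
V₃/V₁ = (V₂/V₁)(V₃/V₂) = 0.08264 × (352/1871) = 0.01555.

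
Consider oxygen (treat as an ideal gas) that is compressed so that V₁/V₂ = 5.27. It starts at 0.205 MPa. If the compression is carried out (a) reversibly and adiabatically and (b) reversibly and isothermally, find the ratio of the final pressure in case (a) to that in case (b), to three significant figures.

P_adiabatic / P_isothermal ≈ 1.94

For a diatomic ideal gas γ = 7/5.
Isothermal: P_b = P₁(V₁/V₂) = 0.205×5.27.
Adiabatic: P_a = P₁(V₁/V₂)^γ = 0.205×5.27^(7/5).
P_a/P_b = (V₁/V₂)^(γ−1) = 5.27^(2/5) = 1.944.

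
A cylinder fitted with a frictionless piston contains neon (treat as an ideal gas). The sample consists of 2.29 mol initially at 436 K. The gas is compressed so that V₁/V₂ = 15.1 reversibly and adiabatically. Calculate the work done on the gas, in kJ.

W ≈ 63.6 kJ

For a reversible adiabat TV^(γ−1) is constant, so T₂ = T₁ (V₁/V₂)^(γ−1).
γ = 5/3 for a monatomic ideal gas, so γ−1 = 2/3.
T₂ = 436 × 15.1^(2/3) = 2664 K.
Q = 0, so ΔU = W_on_gas = nCᵥΔT with Cᵥ = R/(γ−1) = 12.47 J/(mol·K).
ΔU = 2.29 × 12.47 × (2664 − 436) = 63620 J.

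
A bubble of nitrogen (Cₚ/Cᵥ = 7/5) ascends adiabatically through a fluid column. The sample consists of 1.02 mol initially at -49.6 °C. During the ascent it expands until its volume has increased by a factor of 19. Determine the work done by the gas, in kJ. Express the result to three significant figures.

W ≈ 3.28 kJ

Adiabatic: T₁V₁^(γ−1) = T₂V₂^(γ−1) ⇒ T₂ = T₁ (V₁/V₂)^(γ−1).
T₁ = -49.6 °C = 223.5 K.
T₂ = 223.5 × (1/19)^(2/5) = 68.85 K.
Q = 0, so ΔU = W_on_gas = nCᵥΔT with Cᵥ = R/(γ−1) = 20.79 J/(mol·K).
ΔU = 1.02 × 20.79 × (68.85 − 223.5) = -3280 J.
Work done by the gas = −ΔU = 3280 J.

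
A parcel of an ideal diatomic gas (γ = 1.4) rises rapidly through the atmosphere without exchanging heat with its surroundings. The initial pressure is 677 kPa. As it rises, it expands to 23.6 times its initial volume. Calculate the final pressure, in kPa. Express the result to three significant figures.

P₂ ≈ 8.10 kPa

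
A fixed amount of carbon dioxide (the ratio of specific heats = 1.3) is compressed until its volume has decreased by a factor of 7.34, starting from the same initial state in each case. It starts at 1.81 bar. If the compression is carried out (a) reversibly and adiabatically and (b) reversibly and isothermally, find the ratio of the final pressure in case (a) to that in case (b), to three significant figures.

P_adiabatic / P_isothermal ≈ 1.82

Isothermal: P_b = P₁(V₁/V₂) = 1.81×7.34.
Adiabatic: P_a = P₁(V₁/V₂)^γ = 1.81×7.34^(1.3).
P_a/P_b = (V₁/V₂)^(γ−1) = 7.34^(0.3) = 1.818.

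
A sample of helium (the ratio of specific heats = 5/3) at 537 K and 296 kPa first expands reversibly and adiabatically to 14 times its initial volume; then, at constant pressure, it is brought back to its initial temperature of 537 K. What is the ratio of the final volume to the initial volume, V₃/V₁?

V₃/V₁ ≈ 81.3

Adiabatic step: V₂/V₁ = 14; T₂ = T₁·(1/14)^(2/3) = 92.45 K.
Isobaric step: V₃/V₂ = T₃/T₂ = 537/92.45.
V₃/V₁ = (V₂/V₁)(V₃/V₂) = 14 × (537/92.45) = 81.32.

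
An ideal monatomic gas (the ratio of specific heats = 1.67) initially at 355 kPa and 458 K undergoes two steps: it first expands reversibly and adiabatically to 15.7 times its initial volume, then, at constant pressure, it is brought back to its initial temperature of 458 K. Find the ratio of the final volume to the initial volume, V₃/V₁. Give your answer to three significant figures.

Adiabatic step: V₂/V₁ = 15.7; T₂ = T₁·(1/15.7)^(0.67) = 72.38 K.
Isobaric step: V₃/V₂ = T₃/T₂ = 458/72.38.
V₃/V₁ = (V₂/V₁)(V₃/V₂) = 15.7 × (458/72.38) = 99.35.

V₃/V₁ ≈ 99.3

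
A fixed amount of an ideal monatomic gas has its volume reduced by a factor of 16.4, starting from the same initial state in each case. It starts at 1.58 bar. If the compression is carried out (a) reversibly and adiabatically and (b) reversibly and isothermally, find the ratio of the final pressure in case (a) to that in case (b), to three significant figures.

P_adiabatic / P_isothermal ≈ 6.45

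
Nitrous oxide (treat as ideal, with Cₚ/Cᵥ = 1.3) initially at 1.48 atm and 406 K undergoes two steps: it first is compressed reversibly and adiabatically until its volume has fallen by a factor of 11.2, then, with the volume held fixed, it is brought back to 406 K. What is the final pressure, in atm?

Adiabatic step (PV^γ = const): P₂ = 1.48×11.2^(1.3) = 34.22 atm; T₂ = 406×11.2^(0.3) = 838.1 K.
Isochoric: P₃ = P₂(T₃/T₂) = 34.22 × (406/838.1) = 16.58 atm.

P₃ ≈ 16.6 atm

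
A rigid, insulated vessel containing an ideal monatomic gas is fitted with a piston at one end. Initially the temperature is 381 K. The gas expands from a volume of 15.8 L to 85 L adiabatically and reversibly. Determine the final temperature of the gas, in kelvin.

For a reversible adiabat TV^(γ−1) is constant, so T₂ = T₁ (V₁/V₂)^(γ−1).
For a monatomic ideal gas γ = 5/3, so γ−1 = 2/3.
T₂ = 381 × (15.8/85)^(2/3) = 124.1 K.

T₂ ≈ 124 K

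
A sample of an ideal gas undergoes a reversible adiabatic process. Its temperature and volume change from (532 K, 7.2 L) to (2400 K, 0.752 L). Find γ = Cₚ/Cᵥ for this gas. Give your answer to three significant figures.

γ ≈ 1.67

TV^(γ−1) = const ⇒ γ − 1 = ln(T₂/T₁) / ln(V₁/V₂).
γ = 1 + ln(2400/532) / ln(7.2/0.752) = 1.667.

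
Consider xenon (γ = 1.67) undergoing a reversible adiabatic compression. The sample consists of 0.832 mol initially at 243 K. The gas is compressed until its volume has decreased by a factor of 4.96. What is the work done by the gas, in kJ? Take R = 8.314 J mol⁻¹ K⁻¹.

W ≈ -4.83 kJ

For a reversible adiabat TV^(γ−1) is constant, so T₂ = T₁ (V₁/V₂)^(γ−1).
T₂ = 243 × 4.96^(0.67) = 710.5 K.
Q = 0, so ΔU = W_on_gas = nCᵥΔT with Cᵥ = R/(γ−1) = 12.41 J/(mol·K).
ΔU = 0.832 × 12.41 × (710.5 − 243) = 4827 J.
Work done by the gas = −ΔU = -4827 J.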